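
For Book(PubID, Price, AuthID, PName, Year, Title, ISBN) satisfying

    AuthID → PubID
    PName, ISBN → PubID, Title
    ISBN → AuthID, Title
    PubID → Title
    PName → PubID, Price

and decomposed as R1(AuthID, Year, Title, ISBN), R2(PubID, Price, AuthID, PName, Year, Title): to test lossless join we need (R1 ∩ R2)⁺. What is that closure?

PubID, AuthID, Year, Title

R1 ∩ R2 = {AuthID, Year, Title}.
AuthID → PubID applies, adding PubID
Closure: {PubID, AuthID, Year, Title}.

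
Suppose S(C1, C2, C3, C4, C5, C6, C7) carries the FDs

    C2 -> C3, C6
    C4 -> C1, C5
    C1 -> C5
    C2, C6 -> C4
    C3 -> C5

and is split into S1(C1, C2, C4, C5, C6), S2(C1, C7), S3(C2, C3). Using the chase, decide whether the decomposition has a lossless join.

No

Chase test. Columns are C1, C2, C3, C4, C5, C6, C7; row i has aⱼ where attribute j ∈ Si, else bᵢⱼ.
Initial tableau (one row per fragment):
  row 1: a1 a2 b13 a4 a5 a6 b17
  row 2: a1 b22 b23 b24 b25 b26 a7
  row 3: b31 a2 a3 b34 b35 b36 b37
Rows 1 and 3 agree on C2; apply C2→C3, C6 and equate their C3, C6 entries.
Rows 1 and 2 agree on C1; apply C1→C5 and equate their C5 entries.
Rows 1 and 3 agree on C2, C6; apply C2, C6→C4 and equate their C4 entries.
Rows 1 and 3 agree on C3; apply C3→C5 and equate their C5 entries.
Rows 1 and 3 agree on C4; apply C4→C1, C5 and equate their C1, C5 entries.
No row becomes fully distinguished — the join is lossy.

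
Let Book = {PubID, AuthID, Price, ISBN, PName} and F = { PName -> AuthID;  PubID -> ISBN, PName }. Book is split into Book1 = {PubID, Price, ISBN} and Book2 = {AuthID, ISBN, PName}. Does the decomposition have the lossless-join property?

Common attributes: Book1 ∩ Book2 = {ISBN}.
No dependency enlarges {ISBN}, so (ISBN)⁺ = {ISBN}.
The closure contains neither all of Book1 = {PubID, Price, ISBN} nor all of Book2 = {AuthID, ISBN, PName}, so the common attributes are not a superkey of either fragment. The join is lossy.

No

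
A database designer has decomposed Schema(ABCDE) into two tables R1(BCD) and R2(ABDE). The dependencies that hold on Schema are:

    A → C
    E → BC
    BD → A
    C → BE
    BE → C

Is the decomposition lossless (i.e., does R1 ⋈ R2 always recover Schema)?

Yes

Common attributes: R1 ∩ R2 = {BD}.
Closure of {BD}: BD → A applies, adding A; A → C applies, adding C; C → BE applies, adding E. So (BD)⁺ = {ABCDE}.
This closure contains every attribute of R1, so R1 ∩ R2 → R1. The join is lossless.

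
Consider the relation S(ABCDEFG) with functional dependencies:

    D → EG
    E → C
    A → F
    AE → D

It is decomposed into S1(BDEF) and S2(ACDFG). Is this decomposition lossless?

Common attributes: S1 ∩ S2 = {DF}.
Closure of {DF}: D → EG applies, adding EG; E → C applies, adding C. So (DF)⁺ = {CDEFG}.
The closure contains neither all of S1 = {BDEF} nor all of S2 = {ACDFG}, so the common attributes are not a superkey of either fragment. The join is lossy.

No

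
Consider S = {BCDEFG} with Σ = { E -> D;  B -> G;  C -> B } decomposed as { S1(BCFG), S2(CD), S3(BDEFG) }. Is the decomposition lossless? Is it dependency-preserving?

Lossless test (chase): Rows 1 and 2 agree on C; apply C→B and equate their B entries. Rows 1 and 2 agree on B; apply B→G and equate their G entries. No row becomes fully distinguished — the join is lossy.
Dependency preservation: every FD's attributes lie within a single fragment, so each can be enforced locally — preserved.

lossy but dependency-preserving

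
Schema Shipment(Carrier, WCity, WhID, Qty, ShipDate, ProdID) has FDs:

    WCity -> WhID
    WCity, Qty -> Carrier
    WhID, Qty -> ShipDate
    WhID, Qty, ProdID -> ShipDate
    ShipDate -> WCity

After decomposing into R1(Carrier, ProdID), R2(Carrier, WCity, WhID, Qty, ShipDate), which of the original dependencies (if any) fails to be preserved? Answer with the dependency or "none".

WCity → WhID lies within R2.
WCity, Qty → Carrier lies within R2.
WhID, Qty → ShipDate lies within R2.
WhID, Qty, ProdID → ShipDate: restricted closure across fragments reaches ShipDate.
ShipDate → WCity lies within R2.
Every dependency is enforceable on the fragments, so the decomposition is dependency-preserving.

none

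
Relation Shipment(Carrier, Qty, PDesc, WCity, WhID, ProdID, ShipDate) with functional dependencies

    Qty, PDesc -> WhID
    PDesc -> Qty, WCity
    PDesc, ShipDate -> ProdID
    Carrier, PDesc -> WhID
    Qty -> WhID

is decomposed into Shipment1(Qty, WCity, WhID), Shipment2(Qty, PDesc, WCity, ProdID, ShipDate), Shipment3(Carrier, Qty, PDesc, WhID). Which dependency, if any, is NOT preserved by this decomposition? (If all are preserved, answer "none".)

none

Qty, PDesc → WhID lies within Shipment3.
PDesc → Qty, WCity lies within Shipment2.
PDesc, ShipDate → ProdID lies within Shipment2.
Carrier, PDesc → WhID lies within Shipment3.
Qty → WhID lies within Shipment1.
Every dependency is enforceable on the fragments, so the decomposition is dependency-preserving.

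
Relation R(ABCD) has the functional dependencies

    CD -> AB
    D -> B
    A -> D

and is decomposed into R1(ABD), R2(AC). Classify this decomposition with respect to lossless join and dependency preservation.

lossless but not dependency-preserving

Lossless test: (A)⁺ = {ABD}, which contains all of one fragment — lossless.
Dependency preservation: the restricted closure of {CD} across the fragments never reaches {AB}, so CD → AB cannot be enforced without a join — not preserved.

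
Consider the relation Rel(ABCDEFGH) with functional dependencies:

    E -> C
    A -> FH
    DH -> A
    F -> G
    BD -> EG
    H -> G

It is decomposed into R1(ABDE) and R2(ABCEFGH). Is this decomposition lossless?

Yes

Common attributes: R1 ∩ R2 = {ABE}.
Closure of {ABE}: E → C applies, adding C; A → FH applies, adding FH; F → G applies, adding G. So (ABE)⁺ = {ABCEFGH}.
This closure contains every attribute of R2, so R1 ∩ R2 → R2. The join is lossless.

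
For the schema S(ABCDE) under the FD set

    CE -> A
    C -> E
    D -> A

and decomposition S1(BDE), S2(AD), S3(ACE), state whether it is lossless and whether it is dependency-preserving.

lossy but dependency-preserving

Lossless test (chase): Rows 1 and 2 agree on D; apply D→A and equate their A entries. No row becomes fully distinguished — the join is lossy.
Dependency preservation: every FD's attributes lie within a single fragment, so each can be enforced locally — preserved.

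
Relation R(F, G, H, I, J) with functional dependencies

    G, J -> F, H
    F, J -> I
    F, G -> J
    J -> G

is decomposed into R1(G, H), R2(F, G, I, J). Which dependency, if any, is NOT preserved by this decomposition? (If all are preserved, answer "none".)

Check G, J → F, H: no single fragment contains all of {F, G, H, J}, and the restricted closure of {G, J} across the fragments never reaches {F, H}.
F, J → I is preserved.
F, G → J is preserved.
J → G is preserved.

G, J -> F, H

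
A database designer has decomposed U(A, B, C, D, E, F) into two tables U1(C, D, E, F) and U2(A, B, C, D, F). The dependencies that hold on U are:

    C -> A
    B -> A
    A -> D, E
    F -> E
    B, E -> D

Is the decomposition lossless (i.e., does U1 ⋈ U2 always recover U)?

Common attributes: U1 ∩ U2 = {C, D, F}.
Closure of {C, D, F}: C → A applies, adding A; A → D, E applies, adding E. So (C, D, F)⁺ = {A, C, D, E, F}.
This closure contains every attribute of U1, so U1 ∩ U2 → U1. The join is lossless.

Yes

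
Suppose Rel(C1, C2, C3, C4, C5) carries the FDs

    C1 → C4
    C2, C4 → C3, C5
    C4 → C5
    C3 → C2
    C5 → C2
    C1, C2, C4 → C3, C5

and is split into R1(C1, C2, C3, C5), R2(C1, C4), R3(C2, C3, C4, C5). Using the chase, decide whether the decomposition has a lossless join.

Yes

Chase test. Columns are C1, C2, C3, C4, C5; row i has aⱼ where attribute j ∈ Ri, else bᵢⱼ.
Initial tableau (one row per fragment):
  row 1: a1 a2 a3 b14 a5
  row 2: a1 b22 b23 a4 b25
  row 3: b31 a2 a3 a4 a5
Rows 1 and 2 agree on C1; apply C1→C4 and equate their C4 entries.
Rows 1 and 2 agree on C4; apply C4→C5 and equate their C5 entries.
Rows 1 and 2 agree on C5; apply C5→C2 and equate their C2 entries.
Rows 1 and 2 agree on C1, C2, C4; apply C1, C2, C4→C3, C5 and equate their C3, C5 entries.
Row 1 is now all distinguished symbols — the join is lossless.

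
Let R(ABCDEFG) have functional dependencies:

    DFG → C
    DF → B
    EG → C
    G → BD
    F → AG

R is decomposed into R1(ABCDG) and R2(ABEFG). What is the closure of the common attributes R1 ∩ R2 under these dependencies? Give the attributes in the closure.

R1 ∩ R2 = {ABG}.
G → BD applies, adding D
Closure: {ABDG}.

ABDG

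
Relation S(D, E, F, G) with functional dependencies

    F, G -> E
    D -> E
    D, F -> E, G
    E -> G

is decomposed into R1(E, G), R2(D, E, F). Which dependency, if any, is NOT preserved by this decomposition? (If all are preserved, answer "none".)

Check F, G → E: no single fragment contains all of {E, F, G}, and the restricted closure of {F, G} across the fragments never reaches {E}.
D → E is preserved.
D, F → E, G is preserved.
E → G is preserved.

F, G -> E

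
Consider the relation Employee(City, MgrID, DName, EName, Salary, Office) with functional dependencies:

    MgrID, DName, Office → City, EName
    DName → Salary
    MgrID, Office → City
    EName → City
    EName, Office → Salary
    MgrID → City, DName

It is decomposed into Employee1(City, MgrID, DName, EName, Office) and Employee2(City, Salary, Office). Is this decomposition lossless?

Common attributes: Employee1 ∩ Employee2 = {City, Office}.
No dependency enlarges {City, Office}, so (City, Office)⁺ = {City, Office}.
The closure contains neither all of Employee1 = {City, MgrID, DName, EName, Office} nor all of Employee2 = {City, Salary, Office}, so the common attributes are not a superkey of either fragment. The join is lossy.

No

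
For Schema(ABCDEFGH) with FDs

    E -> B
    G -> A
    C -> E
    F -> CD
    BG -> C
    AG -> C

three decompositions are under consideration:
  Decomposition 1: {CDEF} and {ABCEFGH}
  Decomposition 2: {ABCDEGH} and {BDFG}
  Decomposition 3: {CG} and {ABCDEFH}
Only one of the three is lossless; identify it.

Decomposition 1

Decomposition 1: common = {CEF}, closure = {BCDEF} → lossless.
Decomposition 2: common = {BDG}, closure = {ABCDEG} → lossy.
Decomposition 3: common = {C}, closure = {BCE} → lossy.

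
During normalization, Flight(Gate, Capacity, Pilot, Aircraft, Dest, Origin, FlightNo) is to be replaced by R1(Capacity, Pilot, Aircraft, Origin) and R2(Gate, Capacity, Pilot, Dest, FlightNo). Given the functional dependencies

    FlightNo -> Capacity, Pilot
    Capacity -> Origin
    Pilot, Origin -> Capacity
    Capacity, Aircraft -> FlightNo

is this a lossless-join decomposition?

Common attributes: R1 ∩ R2 = {Capacity, Pilot}.
Closure of {Capacity, Pilot}: Capacity → Origin applies, adding Origin. So (Capacity, Pilot)⁺ = {Capacity, Pilot, Origin}.
The closure contains neither all of R1 = {Capacity, Pilot, Aircraft, Origin} nor all of R2 = {Gate, Capacity, Pilot, Dest, FlightNo}, so the common attributes are not a superkey of either fragment. The join is lossy.

No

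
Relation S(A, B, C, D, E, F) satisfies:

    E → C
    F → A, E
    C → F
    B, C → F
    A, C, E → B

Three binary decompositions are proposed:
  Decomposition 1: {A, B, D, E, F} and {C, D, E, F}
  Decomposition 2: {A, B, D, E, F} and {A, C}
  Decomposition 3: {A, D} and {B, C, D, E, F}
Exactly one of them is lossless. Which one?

Decomposition 1

Decomposition 1: common = {D, E, F}, closure = {A, B, C, D, E, F} → lossless.
Decomposition 2: common = {A}, closure = {A} → lossy.
Decomposition 3: common = {D}, closure = {D} → lossy.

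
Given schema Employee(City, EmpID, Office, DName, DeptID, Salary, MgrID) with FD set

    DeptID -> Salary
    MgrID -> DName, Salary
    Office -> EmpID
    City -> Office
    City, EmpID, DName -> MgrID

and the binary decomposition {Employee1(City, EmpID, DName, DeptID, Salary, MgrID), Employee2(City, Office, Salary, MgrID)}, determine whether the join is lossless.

Common attributes: Employee1 ∩ Employee2 = {City, Salary, MgrID}.
Closure of {City, Salary, MgrID}: MgrID → DName, Salary applies, adding DName; City → Office applies, adding Office; Office → EmpID applies, adding EmpID. So (City, Salary, MgrID)⁺ = {City, EmpID, Office, DName, Salary, MgrID}.
This closure contains every attribute of Employee2, so Employee1 ∩ Employee2 → Employee2. The join is lossless.

Yes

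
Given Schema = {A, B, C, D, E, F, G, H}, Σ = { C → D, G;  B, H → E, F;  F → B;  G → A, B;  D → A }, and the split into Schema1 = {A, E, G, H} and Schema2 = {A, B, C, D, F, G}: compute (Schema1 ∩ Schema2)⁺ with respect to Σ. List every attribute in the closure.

A, B, G

Schema1 ∩ Schema2 = {A, G}.
G → A, B applies, adding B
Closure: {A, B, G}.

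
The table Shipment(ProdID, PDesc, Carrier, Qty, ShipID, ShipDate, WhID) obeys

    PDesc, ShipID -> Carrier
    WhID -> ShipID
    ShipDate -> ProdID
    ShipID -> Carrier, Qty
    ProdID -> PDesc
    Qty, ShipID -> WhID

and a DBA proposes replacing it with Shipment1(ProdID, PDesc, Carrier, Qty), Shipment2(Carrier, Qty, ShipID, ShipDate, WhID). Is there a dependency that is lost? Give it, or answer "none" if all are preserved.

Check ShipDate → ProdID: no single fragment contains all of {ProdID, ShipDate}, and the restricted closure of {ShipDate} across the fragments never reaches {ProdID}.
PDesc, ShipID → Carrier is preserved.
WhID → ShipID is preserved.
ShipID → Carrier, Qty is preserved.
ProdID → PDesc is preserved.
Qty, ShipID → WhID is preserved.

ShipDate -> ProdID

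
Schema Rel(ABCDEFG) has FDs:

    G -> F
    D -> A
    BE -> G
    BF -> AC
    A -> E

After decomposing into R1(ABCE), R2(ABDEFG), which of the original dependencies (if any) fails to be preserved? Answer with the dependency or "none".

G → F lies within R2.
D → A lies within R2.
BE → G lies within R2.
BF → AC: restricted closure across fragments reaches AC.
A → E lies within R1.
Every dependency is enforceable on the fragments, so the decomposition is dependency-preserving.

none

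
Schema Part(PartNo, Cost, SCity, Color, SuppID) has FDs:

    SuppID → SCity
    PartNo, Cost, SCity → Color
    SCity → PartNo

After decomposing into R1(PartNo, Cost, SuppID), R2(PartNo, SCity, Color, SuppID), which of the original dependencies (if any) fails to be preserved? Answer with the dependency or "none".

PartNo, Cost, SCity → Color

Check PartNo, Cost, SCity → Color: no single fragment contains all of {PartNo, Cost, SCity, Color}, and the restricted closure of {PartNo, Cost, SCity} across the fragments never reaches {Color}.
SuppID → SCity is preserved.
SCity → PartNo is preserved.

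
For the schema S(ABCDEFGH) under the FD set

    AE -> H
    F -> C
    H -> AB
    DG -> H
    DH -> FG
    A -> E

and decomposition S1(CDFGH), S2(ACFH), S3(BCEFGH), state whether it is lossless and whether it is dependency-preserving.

lossless and dependency-preserving

Lossless test (chase): Rows 1 and 2 agree on H; apply H→AB and equate their AB entries. Rows 1 and 3 agree on H; apply H→AB and equate their AB entries. Rows 1 and 2 agree on A; apply A→E and equate their E entries. Rows 1 and 3 agree on A; apply A→E and equate their E entries. Row 1 is now all distinguished symbols — the join is lossless.
Dependency preservation: AE → H; H → AB; A → E are not contained in any single fragment, but the restricted closure of each left-hand side across the fragments still reaches the right-hand side; the remaining FDs each lie inside some fragment. All dependencies are preserved.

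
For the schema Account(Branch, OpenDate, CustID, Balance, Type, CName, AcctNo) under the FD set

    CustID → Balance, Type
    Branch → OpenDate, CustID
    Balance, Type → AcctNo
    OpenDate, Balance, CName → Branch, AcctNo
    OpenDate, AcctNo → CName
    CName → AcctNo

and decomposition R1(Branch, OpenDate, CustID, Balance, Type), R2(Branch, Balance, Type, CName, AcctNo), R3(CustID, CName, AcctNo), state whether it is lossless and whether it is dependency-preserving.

lossless but not dependency-preserving

Lossless test (chase): Rows 1 and 3 agree on CustID; apply CustID→Balance, Type and equate their Balance, Type entries. Rows 1 and 2 agree on Branch; apply Branch→OpenDate, CustID and equate their OpenDate, CustID entries. Rows 1 and 2 agree on Balance, Type; apply Balance, Type→AcctNo and equate their AcctNo entries. Rows 1 and 2 agree on OpenDate, AcctNo; apply OpenDate, AcctNo→CName and equate their CName entries. Row 1 is now all distinguished symbols — the join is lossless.
Dependency preservation: the restricted closure of {OpenDate, Balance, CName} across the fragments never reaches {Branch, AcctNo}, so OpenDate, Balance, CName → Branch, AcctNo cannot be enforced without a join — not preserved.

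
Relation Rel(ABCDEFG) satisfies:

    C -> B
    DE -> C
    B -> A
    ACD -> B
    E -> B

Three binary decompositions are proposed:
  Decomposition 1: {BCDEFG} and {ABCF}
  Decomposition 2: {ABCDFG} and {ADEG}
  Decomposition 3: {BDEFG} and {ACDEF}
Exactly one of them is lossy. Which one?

Decomposition 2

Decomposition 1: common = {BCF}, closure = {ABCF} → lossless.
Decomposition 2: common = {ADG}, closure = {ADG} → lossy.
Decomposition 3: common = {DEF}, closure = {ABCDEF} → lossless.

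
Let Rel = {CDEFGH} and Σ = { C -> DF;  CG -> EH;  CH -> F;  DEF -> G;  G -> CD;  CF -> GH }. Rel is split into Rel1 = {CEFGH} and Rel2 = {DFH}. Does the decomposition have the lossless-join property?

No

Common attributes: Rel1 ∩ Rel2 = {FH}.
No dependency enlarges {FH}, so (FH)⁺ = {FH}.
The closure contains neither all of Rel1 = {CEFGH} nor all of Rel2 = {DFH}, so the common attributes are not a superkey of either fragment. The join is lossy.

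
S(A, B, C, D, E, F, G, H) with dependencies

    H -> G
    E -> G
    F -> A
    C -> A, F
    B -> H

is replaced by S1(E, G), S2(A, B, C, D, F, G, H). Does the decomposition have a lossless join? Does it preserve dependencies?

Lossless test: (G)⁺ = {G}, which is a superkey of neither fragment — lossy.
Dependency preservation: every FD's attributes lie within a single fragment, so each can be enforced locally — preserved.

lossy but dependency-preserving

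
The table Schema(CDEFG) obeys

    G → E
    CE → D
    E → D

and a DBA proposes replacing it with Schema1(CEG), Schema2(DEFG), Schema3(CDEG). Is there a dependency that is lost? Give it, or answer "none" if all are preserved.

none

G → E lies within Schema1.
CE → D lies within Schema3.
E → D lies within Schema2.
Every dependency is enforceable on the fragments, so the decomposition is dependency-preserving.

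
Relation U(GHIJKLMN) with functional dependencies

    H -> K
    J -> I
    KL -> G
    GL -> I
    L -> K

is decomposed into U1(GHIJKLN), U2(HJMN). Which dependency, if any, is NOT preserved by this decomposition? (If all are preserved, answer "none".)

none

H → K lies within U1.
J → I lies within U1.
KL → G lies within U1.
GL → I lies within U1.
L → K lies within U1.
Every dependency is enforceable on the fragments, so the decomposition is dependency-preserving.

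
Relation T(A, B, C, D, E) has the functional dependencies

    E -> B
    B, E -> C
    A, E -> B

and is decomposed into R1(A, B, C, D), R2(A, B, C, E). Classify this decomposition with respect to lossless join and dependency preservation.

lossy but dependency-preserving

Lossless test: (A, B, C)⁺ = {A, B, C}, which is a superkey of neither fragment — lossy.
Dependency preservation: every FD's attributes lie within a single fragment, so each can be enforced locally — preserved.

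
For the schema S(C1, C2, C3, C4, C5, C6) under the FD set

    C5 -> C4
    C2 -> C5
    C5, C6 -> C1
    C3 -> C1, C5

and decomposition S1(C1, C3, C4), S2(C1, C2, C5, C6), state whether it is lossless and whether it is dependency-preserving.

lossy and not dependency-preserving

Lossless test: (C1)⁺ = {C1}, which is a superkey of neither fragment — lossy.
Dependency preservation: the restricted closure of {C5} across the fragments never reaches {C4}, so C5 → C4 cannot be enforced without a join — not preserved.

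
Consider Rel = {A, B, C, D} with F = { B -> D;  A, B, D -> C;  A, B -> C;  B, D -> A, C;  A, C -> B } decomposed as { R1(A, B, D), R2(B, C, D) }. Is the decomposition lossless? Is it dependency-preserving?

lossless but not dependency-preserving

Lossless test: (B, D)⁺ = {A, B, C, D}, which contains all of one fragment — lossless.
Dependency preservation: the restricted closure of {A, C} across the fragments never reaches {B}, so A, C → B cannot be enforced without a join — not preserved.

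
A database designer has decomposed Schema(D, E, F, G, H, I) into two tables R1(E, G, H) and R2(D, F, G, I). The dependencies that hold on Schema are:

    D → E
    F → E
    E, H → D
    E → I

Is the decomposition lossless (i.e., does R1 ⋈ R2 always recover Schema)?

No

Common attributes: R1 ∩ R2 = {G}.
No dependency enlarges {G}, so (G)⁺ = {G}.
The closure contains neither all of R1 = {E, G, H} nor all of R2 = {D, F, G, I}, so the common attributes are not a superkey of either fragment. The join is lossy.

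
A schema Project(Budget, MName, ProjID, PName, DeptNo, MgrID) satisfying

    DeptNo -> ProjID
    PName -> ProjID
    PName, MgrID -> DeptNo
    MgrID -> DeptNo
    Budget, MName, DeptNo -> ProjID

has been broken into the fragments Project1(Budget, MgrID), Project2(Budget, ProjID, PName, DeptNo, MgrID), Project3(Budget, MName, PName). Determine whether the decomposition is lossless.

No

Chase test. Columns are Budget, MName, ProjID, PName, DeptNo, MgrID; row i has aⱼ where attribute j ∈ Projecti, else bᵢⱼ.
Initial tableau (one row per fragment):
  row 1: a1 b12 b13 b14 b15 a6
  row 2: a1 b22 a3 a4 a5 a6
  row 3: a1 a2 b33 a4 b35 b36
Rows 2 and 3 agree on PName; apply PName→ProjID and equate their ProjID entries.
Rows 1 and 2 agree on MgrID; apply MgrID→DeptNo and equate their DeptNo entries.
Rows 1 and 2 agree on DeptNo; apply DeptNo→ProjID and equate their ProjID entries.
No row becomes fully distinguished — the join is lossy.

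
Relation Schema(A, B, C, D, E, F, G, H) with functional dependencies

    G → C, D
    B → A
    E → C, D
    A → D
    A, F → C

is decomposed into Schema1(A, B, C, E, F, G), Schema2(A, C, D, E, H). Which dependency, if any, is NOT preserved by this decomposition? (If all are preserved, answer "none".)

Check G → C, D: no single fragment contains all of {C, D, G}, and the restricted closure of {G} across the fragments never reaches {C, D}.
B → A is preserved.
E → C, D is preserved.
A → D is preserved.
A, F → C is preserved.

G → C, D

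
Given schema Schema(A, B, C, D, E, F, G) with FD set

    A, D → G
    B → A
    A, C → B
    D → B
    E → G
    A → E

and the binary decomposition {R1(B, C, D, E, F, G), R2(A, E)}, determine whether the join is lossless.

Common attributes: R1 ∩ R2 = {E}.
Closure of {E}: E → G applies, adding G. So (E)⁺ = {E, G}.
The closure contains neither all of R1 = {B, C, D, E, F, G} nor all of R2 = {A, E}, so the common attributes are not a superkey of either fragment. The join is lossy.

No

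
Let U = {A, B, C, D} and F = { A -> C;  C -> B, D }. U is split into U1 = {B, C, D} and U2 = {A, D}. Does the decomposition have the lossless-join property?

No

Common attributes: U1 ∩ U2 = {D}.
No dependency enlarges {D}, so (D)⁺ = {D}.
The closure contains neither all of U1 = {B, C, D} nor all of U2 = {A, D}, so the common attributes are not a superkey of either fragment. The join is lossy.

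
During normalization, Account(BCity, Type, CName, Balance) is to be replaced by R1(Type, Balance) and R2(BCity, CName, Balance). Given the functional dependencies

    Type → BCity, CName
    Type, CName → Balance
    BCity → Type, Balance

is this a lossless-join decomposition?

Common attributes: R1 ∩ R2 = {Balance}.
No dependency enlarges {Balance}, so (Balance)⁺ = {Balance}.
The closure contains neither all of R1 = {Type, Balance} nor all of R2 = {BCity, CName, Balance}, so the common attributes are not a superkey of either fragment. The join is lossy.

No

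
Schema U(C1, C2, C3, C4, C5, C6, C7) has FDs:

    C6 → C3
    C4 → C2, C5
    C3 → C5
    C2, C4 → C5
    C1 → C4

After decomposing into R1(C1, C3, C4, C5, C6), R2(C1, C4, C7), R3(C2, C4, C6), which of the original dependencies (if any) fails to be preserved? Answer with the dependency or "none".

C6 → C3 lies within R1.
C4 → C2, C5: restricted closure across fragments reaches C2, C5.
C3 → C5 lies within R1.
C2, C4 → C5: restricted closure across fragments reaches C5.
C1 → C4 lies within R1.
Every dependency is enforceable on the fragments, so the decomposition is dependency-preserving.

none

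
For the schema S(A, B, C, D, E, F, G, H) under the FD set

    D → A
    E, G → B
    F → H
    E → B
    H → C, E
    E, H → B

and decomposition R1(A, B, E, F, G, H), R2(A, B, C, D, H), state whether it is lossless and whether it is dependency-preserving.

Lossless test: (A, B, H)⁺ = {A, B, C, E, H}, which is a superkey of neither fragment — lossy.
Dependency preservation: H → C, E is not contained in any single fragment, but the restricted closure of its left-hand side across the fragments still reaches the right-hand side; the remaining FDs each lie inside some fragment. All dependencies are preserved.

lossy but dependency-preserving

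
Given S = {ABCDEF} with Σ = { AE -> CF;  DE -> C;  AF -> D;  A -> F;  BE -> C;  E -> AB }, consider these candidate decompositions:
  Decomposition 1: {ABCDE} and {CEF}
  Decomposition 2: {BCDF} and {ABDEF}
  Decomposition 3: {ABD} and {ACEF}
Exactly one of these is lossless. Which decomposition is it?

Decomposition 1: common = {CE}, closure = {ABCDEF} → lossless.
Decomposition 2: common = {BDF}, closure = {BDF} → lossy.
Decomposition 3: common = {A}, closure = {ADF} → lossy.

Decomposition 1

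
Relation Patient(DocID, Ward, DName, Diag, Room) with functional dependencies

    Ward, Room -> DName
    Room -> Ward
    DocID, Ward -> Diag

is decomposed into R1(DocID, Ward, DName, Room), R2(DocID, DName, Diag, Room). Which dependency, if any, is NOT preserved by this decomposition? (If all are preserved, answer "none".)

DocID, Ward -> Diag

Check DocID, Ward → Diag: no single fragment contains all of {DocID, Ward, Diag}, and the restricted closure of {DocID, Ward} across the fragments never reaches {Diag}.
Ward, Room → DName is preserved.
Room → Ward is preserved.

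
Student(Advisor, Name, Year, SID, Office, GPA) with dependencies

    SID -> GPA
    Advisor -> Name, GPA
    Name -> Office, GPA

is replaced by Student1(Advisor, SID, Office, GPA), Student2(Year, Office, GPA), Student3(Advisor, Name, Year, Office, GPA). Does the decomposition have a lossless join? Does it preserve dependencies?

lossy but dependency-preserving

Lossless test (chase): Rows 1 and 3 agree on Advisor; apply Advisor→Name, GPA and equate their Name, GPA entries. No row becomes fully distinguished — the join is lossy.
Dependency preservation: every FD's attributes lie within a single fragment, so each can be enforced locally — preserved.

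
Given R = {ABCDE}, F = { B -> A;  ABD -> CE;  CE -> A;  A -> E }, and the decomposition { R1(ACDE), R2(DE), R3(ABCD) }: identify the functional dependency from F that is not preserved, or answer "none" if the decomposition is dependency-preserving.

none

B → A lies within R3.
ABD → CE: restricted closure across fragments reaches CE.
CE → A lies within R1.
A → E lies within R1.
Every dependency is enforceable on the fragments, so the decomposition is dependency-preserving.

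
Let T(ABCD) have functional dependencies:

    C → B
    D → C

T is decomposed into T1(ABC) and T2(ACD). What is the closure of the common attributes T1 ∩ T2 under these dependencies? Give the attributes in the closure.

ABC

T1 ∩ T2 = {AC}.
C → B applies, adding B
Closure: {ABC}.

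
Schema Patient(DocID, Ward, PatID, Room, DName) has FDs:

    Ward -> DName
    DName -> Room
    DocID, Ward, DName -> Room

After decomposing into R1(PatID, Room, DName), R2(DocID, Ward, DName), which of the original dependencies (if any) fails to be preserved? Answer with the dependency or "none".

Ward → DName lies within R2.
DName → Room lies within R1.
DocID, Ward, DName → Room: restricted closure across fragments reaches Room.
Every dependency is enforceable on the fragments, so the decomposition is dependency-preserving.

none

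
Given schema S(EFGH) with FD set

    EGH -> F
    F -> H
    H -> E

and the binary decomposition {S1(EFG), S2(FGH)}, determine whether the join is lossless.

Common attributes: S1 ∩ S2 = {FG}.
Closure of {FG}: F → H applies, adding H; H → E applies, adding E. So (FG)⁺ = {EFGH}.
This closure contains every attribute of S1, so S1 ∩ S2 → S1. The join is lossless.

Yes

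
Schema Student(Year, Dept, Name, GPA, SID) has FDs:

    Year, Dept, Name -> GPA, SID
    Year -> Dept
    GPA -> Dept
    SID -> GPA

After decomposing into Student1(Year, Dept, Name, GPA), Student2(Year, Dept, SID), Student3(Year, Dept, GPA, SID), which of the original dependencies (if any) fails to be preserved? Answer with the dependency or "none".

Check Year, Dept, Name → GPA, SID: no single fragment contains all of {Year, Dept, Name, GPA, SID}, and the restricted closure of {Year, Dept, Name} across the fragments never reaches {GPA, SID}.
Year → Dept is preserved.
GPA → Dept is preserved.
SID → GPA is preserved.

Year, Dept, Name -> GPA, SID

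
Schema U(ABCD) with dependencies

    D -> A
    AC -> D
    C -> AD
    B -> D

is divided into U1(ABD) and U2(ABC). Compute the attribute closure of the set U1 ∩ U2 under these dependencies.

ABD

U1 ∩ U2 = {AB}.
B → D applies, adding D
Closure: {ABD}.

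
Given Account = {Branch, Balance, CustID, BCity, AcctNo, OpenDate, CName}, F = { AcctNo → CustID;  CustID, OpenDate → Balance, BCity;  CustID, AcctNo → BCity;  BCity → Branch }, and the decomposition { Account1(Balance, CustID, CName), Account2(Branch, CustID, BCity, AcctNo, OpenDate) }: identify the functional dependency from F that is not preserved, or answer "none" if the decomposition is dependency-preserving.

CustID, OpenDate → Balance, BCity

Check CustID, OpenDate → Balance, BCity: no single fragment contains all of {Balance, CustID, BCity, OpenDate}, and the restricted closure of {CustID, OpenDate} across the fragments never reaches {Balance, BCity}.
AcctNo → CustID is preserved.
CustID, AcctNo → BCity is preserved.
BCity → Branch is preserved.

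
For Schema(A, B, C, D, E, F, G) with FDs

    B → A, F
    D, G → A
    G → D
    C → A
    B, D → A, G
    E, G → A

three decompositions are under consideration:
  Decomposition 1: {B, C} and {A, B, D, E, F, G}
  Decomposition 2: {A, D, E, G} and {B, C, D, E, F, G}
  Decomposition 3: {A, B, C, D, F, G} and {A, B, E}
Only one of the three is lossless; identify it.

Decomposition 2

Decomposition 1: common = {B}, closure = {A, B, F} → lossy.
Decomposition 2: common = {D, E, G}, closure = {A, D, E, G} → lossless.
Decomposition 3: common = {A, B}, closure = {A, B, F} → lossy.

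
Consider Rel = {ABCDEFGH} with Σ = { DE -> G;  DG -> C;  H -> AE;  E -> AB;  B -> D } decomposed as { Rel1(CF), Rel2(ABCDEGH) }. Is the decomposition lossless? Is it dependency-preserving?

Lossless test: (C)⁺ = {C}, which is a superkey of neither fragment — lossy.
Dependency preservation: every FD's attributes lie within a single fragment, so each can be enforced locally — preserved.

lossy but dependency-preserving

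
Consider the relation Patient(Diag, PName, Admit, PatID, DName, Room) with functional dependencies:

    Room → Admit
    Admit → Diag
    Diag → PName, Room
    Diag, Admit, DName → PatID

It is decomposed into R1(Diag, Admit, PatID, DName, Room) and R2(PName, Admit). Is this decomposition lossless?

Yes

Common attributes: R1 ∩ R2 = {Admit}.
Closure of {Admit}: Admit → Diag applies, adding Diag; Diag → PName, Room applies, adding PName, Room. So (Admit)⁺ = {Diag, PName, Admit, Room}.
This closure contains every attribute of R2, so R1 ∩ R2 → R2. The join is lossless.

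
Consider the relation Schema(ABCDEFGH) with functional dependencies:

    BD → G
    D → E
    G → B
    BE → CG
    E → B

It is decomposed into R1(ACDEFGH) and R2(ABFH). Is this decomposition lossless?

No

Common attributes: R1 ∩ R2 = {AFH}.
No dependency enlarges {AFH}, so (AFH)⁺ = {AFH}.
The closure contains neither all of R1 = {ACDEFGH} nor all of R2 = {ABFH}, so the common attributes are not a superkey of either fragment. The join is lossy.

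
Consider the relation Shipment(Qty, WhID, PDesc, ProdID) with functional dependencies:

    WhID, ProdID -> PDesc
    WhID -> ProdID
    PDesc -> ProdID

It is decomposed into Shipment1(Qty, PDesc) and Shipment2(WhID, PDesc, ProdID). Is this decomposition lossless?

No

Common attributes: Shipment1 ∩ Shipment2 = {PDesc}.
Closure of {PDesc}: PDesc → ProdID applies, adding ProdID. So (PDesc)⁺ = {PDesc, ProdID}.
The closure contains neither all of Shipment1 = {Qty, PDesc} nor all of Shipment2 = {WhID, PDesc, ProdID}, so the common attributes are not a superkey of either fragment. The join is lossy.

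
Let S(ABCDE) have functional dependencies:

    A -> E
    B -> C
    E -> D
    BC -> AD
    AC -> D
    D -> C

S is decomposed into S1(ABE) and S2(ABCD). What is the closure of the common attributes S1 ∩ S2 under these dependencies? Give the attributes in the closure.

S1 ∩ S2 = {AB}.
A → E applies, adding E
B → C applies, adding C
E → D applies, adding D
Closure: {ABCDE}.

ABCDE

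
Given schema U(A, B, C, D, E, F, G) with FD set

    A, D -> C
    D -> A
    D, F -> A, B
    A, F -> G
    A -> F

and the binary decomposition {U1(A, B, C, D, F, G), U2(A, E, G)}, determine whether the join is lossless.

Common attributes: U1 ∩ U2 = {A, G}.
Closure of {A, G}: A → F applies, adding F. So (A, G)⁺ = {A, F, G}.
The closure contains neither all of U1 = {A, B, C, D, F, G} nor all of U2 = {A, E, G}, so the common attributes are not a superkey of either fragment. The join is lossy.

No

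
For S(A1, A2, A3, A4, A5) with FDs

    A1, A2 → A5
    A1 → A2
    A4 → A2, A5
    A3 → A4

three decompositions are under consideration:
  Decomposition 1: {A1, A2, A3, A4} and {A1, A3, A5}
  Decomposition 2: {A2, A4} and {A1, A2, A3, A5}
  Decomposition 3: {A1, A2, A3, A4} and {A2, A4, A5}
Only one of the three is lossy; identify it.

Decomposition 1: common = {A1, A3}, closure = {A1, A2, A3, A4, A5} → lossless.
Decomposition 2: common = {A2}, closure = {A2} → lossy.
Decomposition 3: common = {A2, A4}, closure = {A2, A4, A5} → lossless.

Decomposition 2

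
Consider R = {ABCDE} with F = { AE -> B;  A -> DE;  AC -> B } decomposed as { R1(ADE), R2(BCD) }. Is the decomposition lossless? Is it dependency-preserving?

Lossless test: (D)⁺ = {D}, which is a superkey of neither fragment — lossy.
Dependency preservation: the restricted closure of {AE} across the fragments never reaches {B}, so AE → B cannot be enforced without a join — not preserved.

lossy and not dependency-preserving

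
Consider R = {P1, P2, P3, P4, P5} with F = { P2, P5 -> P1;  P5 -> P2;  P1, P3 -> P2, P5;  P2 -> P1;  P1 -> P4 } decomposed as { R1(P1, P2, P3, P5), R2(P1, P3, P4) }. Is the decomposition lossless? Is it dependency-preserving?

Lossless test: (P1, P3)⁺ = {P1, P2, P3, P4, P5}, which contains all of one fragment — lossless.
Dependency preservation: every FD's attributes lie within a single fragment, so each can be enforced locally — preserved.

lossless and dependency-preserving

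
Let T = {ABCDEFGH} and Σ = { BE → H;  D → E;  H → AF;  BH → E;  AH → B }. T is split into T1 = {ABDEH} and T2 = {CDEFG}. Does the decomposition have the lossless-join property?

Common attributes: T1 ∩ T2 = {DE}.
No dependency enlarges {DE}, so (DE)⁺ = {DE}.
The closure contains neither all of T1 = {ABDEH} nor all of T2 = {CDEFG}, so the common attributes are not a superkey of either fragment. The join is lossy.

No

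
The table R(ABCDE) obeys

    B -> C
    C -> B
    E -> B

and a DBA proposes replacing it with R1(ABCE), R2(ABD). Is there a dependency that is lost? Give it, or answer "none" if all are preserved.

none

B → C lies within R1.
C → B lies within R1.
E → B lies within R1.
Every dependency is enforceable on the fragments, so the decomposition is dependency-preserving.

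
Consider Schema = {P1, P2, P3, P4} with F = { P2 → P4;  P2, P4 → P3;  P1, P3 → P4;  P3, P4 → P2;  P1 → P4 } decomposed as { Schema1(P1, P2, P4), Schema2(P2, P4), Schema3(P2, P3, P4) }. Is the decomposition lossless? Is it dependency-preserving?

Lossless test (chase): Rows 1 and 2 agree on P2, P4; apply P2, P4→P3 and equate their P3 entries. Rows 1 and 3 agree on P2, P4; apply P2, P4→P3 and equate their P3 entries. Row 1 is now all distinguished symbols — the join is lossless.
Dependency preservation: P1, P3 → P4 is not contained in any single fragment, but the restricted closure of its left-hand side across the fragments still reaches the right-hand side; the remaining FDs each lie inside some fragment. All dependencies are preserved.

lossless and dependency-preserving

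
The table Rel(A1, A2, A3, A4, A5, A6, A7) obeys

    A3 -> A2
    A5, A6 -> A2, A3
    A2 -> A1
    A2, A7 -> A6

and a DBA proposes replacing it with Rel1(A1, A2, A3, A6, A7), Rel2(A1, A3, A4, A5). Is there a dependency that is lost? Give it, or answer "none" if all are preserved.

A5, A6 -> A2, A3

Check A5, A6 → A2, A3: no single fragment contains all of {A2, A3, A5, A6}, and the restricted closure of {A5, A6} across the fragments never reaches {A2, A3}.
A3 → A2 is preserved.
A2 → A1 is preserved.
A2, A7 → A6 is preserved.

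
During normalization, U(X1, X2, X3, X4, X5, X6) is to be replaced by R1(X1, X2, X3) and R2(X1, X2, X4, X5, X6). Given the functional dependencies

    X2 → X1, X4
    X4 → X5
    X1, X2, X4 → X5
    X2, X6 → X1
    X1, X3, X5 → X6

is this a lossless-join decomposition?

No

Common attributes: R1 ∩ R2 = {X1, X2}.
Closure of {X1, X2}: X2 → X1, X4 applies, adding X4; X4 → X5 applies, adding X5. So (X1, X2)⁺ = {X1, X2, X4, X5}.
The closure contains neither all of R1 = {X1, X2, X3} nor all of R2 = {X1, X2, X4, X5, X6}, so the common attributes are not a superkey of either fragment. The join is lossy.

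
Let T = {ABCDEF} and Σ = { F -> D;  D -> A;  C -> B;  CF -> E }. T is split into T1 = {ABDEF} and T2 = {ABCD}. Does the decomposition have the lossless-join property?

No

Common attributes: T1 ∩ T2 = {ABD}.
No dependency enlarges {ABD}, so (ABD)⁺ = {ABD}.
The closure contains neither all of T1 = {ABDEF} nor all of T2 = {ABCD}, so the common attributes are not a superkey of either fragment. The join is lossy.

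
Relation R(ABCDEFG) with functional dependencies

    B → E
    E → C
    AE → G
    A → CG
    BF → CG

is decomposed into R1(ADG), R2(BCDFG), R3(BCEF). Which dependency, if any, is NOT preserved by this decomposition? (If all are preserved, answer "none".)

Check A → CG: no single fragment contains all of {ACG}, and the restricted closure of {A} across the fragments never reaches {CG}.
B → E is preserved.
E → C is preserved.
AE → G is preserved.
BF → CG is preserved.

A → CG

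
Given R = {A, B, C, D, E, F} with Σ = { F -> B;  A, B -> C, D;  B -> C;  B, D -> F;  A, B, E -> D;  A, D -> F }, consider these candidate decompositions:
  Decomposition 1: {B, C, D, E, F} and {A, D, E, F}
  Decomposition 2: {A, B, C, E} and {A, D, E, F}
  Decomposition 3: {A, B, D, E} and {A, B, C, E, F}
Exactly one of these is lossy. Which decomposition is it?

Decomposition 2

Decomposition 1: common = {D, E, F}, closure = {B, C, D, E, F} → lossless.
Decomposition 2: common = {A, E}, closure = {A, E} → lossy.
Decomposition 3: common = {A, B, E}, closure = {A, B, C, D, E, F} → lossless.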